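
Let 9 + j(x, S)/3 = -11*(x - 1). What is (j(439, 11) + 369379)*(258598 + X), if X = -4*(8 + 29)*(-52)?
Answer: 94507208012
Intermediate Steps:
X = 7696 (X = -4*37*(-52) = -148*(-52) = 7696)
j(x, S) = 6 - 33*x (j(x, S) = -27 + 3*(-11*(x - 1)) = -27 + 3*(-11*(-1 + x)) = -27 + 3*(11 - 11*x) = -27 + (33 - 33*x) = 6 - 33*x)
(j(439, 11) + 369379)*(258598 + X) = ((6 - 33*439) + 369379)*(258598 + 7696) = ((6 - 14487) + 369379)*266294 = (-14481 + 369379)*266294 = 354898*266294 = 94507208012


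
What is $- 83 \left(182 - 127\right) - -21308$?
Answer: $16743$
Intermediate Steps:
$- 83 \left(182 - 127\right) - -21308 = - 83 \left(182 - 127\right) + 21308 = \left(-83\right) 55 + 21308 = -4565 + 21308 = 16743$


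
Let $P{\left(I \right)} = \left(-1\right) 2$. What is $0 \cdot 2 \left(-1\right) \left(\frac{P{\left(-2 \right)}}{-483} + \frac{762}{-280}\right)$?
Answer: $0$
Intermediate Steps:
$P{\left(I \right)} = -2$
$0 \cdot 2 \left(-1\right) \left(\frac{P{\left(-2 \right)}}{-483} + \frac{762}{-280}\right) = 0 \cdot 2 \left(-1\right) \left(- \frac{2}{-483} + \frac{762}{-280}\right) = 0 \left(-1\right) \left(\left(-2\right) \left(- \frac{1}{483}\right) + 762 \left(- \frac{1}{280}\right)\right) = 0 \left(\frac{2}{483} - \frac{381}{140}\right) = 0 \left(- \frac{26249}{9660}\right) = 0$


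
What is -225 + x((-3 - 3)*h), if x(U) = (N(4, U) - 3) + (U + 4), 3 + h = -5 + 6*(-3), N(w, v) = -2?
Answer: -70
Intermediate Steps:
h = -26 (h = -3 + (-5 + 6*(-3)) = -3 + (-5 - 18) = -3 - 23 = -26)
x(U) = -1 + U (x(U) = (-2 - 3) + (U + 4) = -5 + (4 + U) = -1 + U)
-225 + x((-3 - 3)*h) = -225 + (-1 + (-3 - 3)*(-26)) = -225 + (-1 - 6*(-26)) = -225 + (-1 + 156) = -225 + 155 = -70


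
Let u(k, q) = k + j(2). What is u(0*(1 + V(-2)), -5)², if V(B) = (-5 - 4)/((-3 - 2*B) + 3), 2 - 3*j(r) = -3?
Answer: 25/9 ≈ 2.7778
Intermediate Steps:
j(r) = 5/3 (j(r) = ⅔ - ⅓*(-3) = ⅔ + 1 = 5/3)
V(B) = 9/(2*B) (V(B) = -9*(-1/(2*B)) = -(-9)/(2*B) = 9/(2*B))
u(k, q) = 5/3 + k (u(k, q) = k + 5/3 = 5/3 + k)
u(0*(1 + V(-2)), -5)² = (5/3 + 0*(1 + (9/2)/(-2)))² = (5/3 + 0*(1 + (9/2)*(-½)))² = (5/3 + 0*(1 - 9/4))² = (5/3 + 0*(-5/4))² = (5/3 + 0)² = (5/3)² = 25/9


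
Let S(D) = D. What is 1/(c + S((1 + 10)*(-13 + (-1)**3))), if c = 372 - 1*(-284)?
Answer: 1/502 ≈ 0.0019920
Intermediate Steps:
c = 656 (c = 372 + 284 = 656)
1/(c + S((1 + 10)*(-13 + (-1)**3))) = 1/(656 + (1 + 10)*(-13 + (-1)**3)) = 1/(656 + 11*(-13 - 1)) = 1/(656 + 11*(-14)) = 1/(656 - 154) = 1/502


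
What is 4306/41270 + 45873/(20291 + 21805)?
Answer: 345740681/289550320 ≈ 1.1941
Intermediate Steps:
4306/41270 + 45873/(20291 + 21805) = 4306*(1/41270) + 45873/42096 = 2153/20635 + 45873*(1/42096) = 2153/20635 + 15291/14032 = 345740681/289550320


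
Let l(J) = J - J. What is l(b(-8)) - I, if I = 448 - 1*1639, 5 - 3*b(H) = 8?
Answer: 1191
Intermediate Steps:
b(H) = -1 (b(H) = 5/3 - 1/3*8 = 5/3 - 8/3 = -1)
I = -1191 (I = 448 - 1639 = -1191)
l(J) = 0
l(b(-8)) - I = 0 - 1*(-1191) = 0 + 1191 = 1191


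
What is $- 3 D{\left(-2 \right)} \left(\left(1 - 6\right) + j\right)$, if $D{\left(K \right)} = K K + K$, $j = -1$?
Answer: $36$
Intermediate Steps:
$D{\left(K \right)} = K + K^{2}$ ($D{\left(K \right)} = K^{2} + K = K + K^{2}$)
$- 3 D{\left(-2 \right)} \left(\left(1 - 6\right) + j\right) = - 3 \left(- 2 \left(1 - 2\right)\right) \left(\left(1 - 6\right) - 1\right) = - 3 \left(\left(-2\right) \left(-1\right)\right) \left(-5 - 1\right) = \left(-3\right) 2 \left(-6\right) = \left(-6\right) \left(-6\right) = 36$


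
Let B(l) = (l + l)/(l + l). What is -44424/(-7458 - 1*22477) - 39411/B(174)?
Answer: -1179723861/29935 ≈ -39410.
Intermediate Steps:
B(l) = 1 (B(l) = (2*l)/((2*l)) = (2*l)*(1/(2*l)) = 1)
-44424/(-7458 - 1*22477) - 39411/B(174) = -44424/(-7458 - 1*22477) - 39411/1 = -44424/(-7458 - 22477) - 39411*1 = -44424/(-29935) - 39411 = -44424*(-1/29935) - 39411 = 44424/29935 - 39411 = -1179723861/29935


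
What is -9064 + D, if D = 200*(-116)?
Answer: -32264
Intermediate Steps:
D = -23200
-9064 + D = -9064 - 23200 = -32264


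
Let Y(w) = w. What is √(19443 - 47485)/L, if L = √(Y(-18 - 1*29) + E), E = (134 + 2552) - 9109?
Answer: √45357935/3235 ≈ 2.0819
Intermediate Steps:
E = -6423 (E = 2686 - 9109 = -6423)
L = I*√6470 (L = √((-18 - 1*29) - 6423) = √((-18 - 29) - 6423) = √(-47 - 6423) = √(-6470) = I*√6470 ≈ 80.436*I)
√(19443 - 47485)/L = √(19443 - 47485)/((I*√6470)) = √(-28042)*(-I*√6470/6470) = (I*√28042)*(-I*√6470/6470) = √45357935/3235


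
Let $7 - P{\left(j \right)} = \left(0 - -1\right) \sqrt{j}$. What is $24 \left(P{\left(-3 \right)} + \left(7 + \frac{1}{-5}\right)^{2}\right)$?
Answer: $\frac{31944}{25} - 24 i \sqrt{3} \approx 1277.8 - 41.569 i$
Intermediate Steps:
$P{\left(j \right)} = 7 - \sqrt{j}$ ($P{\left(j \right)} = 7 - \left(0 - -1\right) \sqrt{j} = 7 - \left(0 + 1\right) \sqrt{j} = 7 - 1 \sqrt{j} = 7 - \sqrt{j}$)
$24 \left(P{\left(-3 \right)} + \left(7 + \frac{1}{-5}\right)^{2}\right) = 24 \left(\left(7 - \sqrt{-3}\right) + \left(7 + \frac{1}{-5}\right)^{2}\right) = 24 \left(\left(7 - i \sqrt{3}\right) + \left(7 - \frac{1}{5}\right)^{2}\right) = 24 \left(\left(7 - i \sqrt{3}\right) + \left(\frac{34}{5}\right)^{2}\right) = 24 \left(\left(7 - i \sqrt{3}\right) + \frac{1156}{25}\right) = 24 \left(\frac{1331}{25} - i \sqrt{3}\right) = \frac{31944}{25} - 24 i \sqrt{3}$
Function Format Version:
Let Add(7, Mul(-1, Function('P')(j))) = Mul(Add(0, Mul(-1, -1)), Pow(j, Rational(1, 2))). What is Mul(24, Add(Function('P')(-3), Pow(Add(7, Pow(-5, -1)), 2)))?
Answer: Add(Rational(31944, 25), Mul(-24, I, Pow(3, Rational(1, 2)))) ≈ Add(1277.8, Mul(-41.569, I))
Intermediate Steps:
Function('P')(j) = Add(7, Mul(-1, Pow(j, Rational(1, 2)))) (Function('P')(j) = Add(7, Mul(-1, Mul(Add(0, Mul(-1, -1)), Pow(j, Rational(1, 2))))) = Add(7, Mul(-1, Mul(Add(0, 1), Pow(j, Rational(1, 2))))) = Add(7, Mul(-1, Mul(1, Pow(j, Rational(1, 2))))) = Add(7, Mul(-1, Pow(j, Rational(1, 2)))))
Mul(24, Add(Function('P')(-3), Pow(Add(7, Pow(-5, -1)), 2))) = Mul(24, Add(Add(7, Mul(-1, Pow(-3, Rational(1, 2)))), Pow(Add(7, Pow(-5, -1)), 2))) = Mul(24, Add(Add(7, Mul(-1, Mul(I, Pow(3, Rational(1, 2))))), Pow(Add(7, Rational(-1, 5)), 2))) = Mul(24, Add(Add(7, Mul(-1, I, Pow(3, Rational(1, 2)))), Pow(Rational(34, 5), 2))) = Mul(24, Add(Add(7, Mul(-1, I, Pow(3, Rational(1, 2)))), Rational(1156, 25))) = Mul(24, Add(Rational(1331, 25), Mul(-1, I, Pow(3, Rational(1, 2))))) = Add(Rational(31944, 25), Mul(-24, I, Pow(3, Rational(1, 2))))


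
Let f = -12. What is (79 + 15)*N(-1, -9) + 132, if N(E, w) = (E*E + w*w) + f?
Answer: 6712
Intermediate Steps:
N(E, w) = -12 + E**2 + w**2 (N(E, w) = (E*E + w*w) - 12 = (E**2 + w**2) - 12 = -12 + E**2 + w**2)
(79 + 15)*N(-1, -9) + 132 = (79 + 15)*(-12 + (-1)**2 + (-9)**2) + 132 = 94*(-12 + 1 + 81) + 132 = 94*70 + 132 = 6580 + 132 = 6712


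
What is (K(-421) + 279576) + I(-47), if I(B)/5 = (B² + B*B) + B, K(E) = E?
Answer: 301010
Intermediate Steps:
I(B) = 5*B + 10*B² (I(B) = 5*((B² + B*B) + B) = 5*((B² + B²) + B) = 5*(2*B² + B) = 5*(B + 2*B²) = 5*B + 10*B²)
(K(-421) + 279576) + I(-47) = (-421 + 279576) + 5*(-47)*(1 + 2*(-47)) = 279155 + 5*(-47)*(1 - 94) = 279155 + 5*(-47)*(-93) = 279155 + 21855 = 301010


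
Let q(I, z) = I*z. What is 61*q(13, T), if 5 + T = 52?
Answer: 37271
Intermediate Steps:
T = 47 (T = -5 + 52 = 47)
61*q(13, T) = 61*(13*47) = 61*611 = 37271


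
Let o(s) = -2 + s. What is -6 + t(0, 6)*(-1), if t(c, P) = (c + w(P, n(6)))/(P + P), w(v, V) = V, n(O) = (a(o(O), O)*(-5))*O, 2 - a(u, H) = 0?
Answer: -1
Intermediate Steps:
a(u, H) = 2 (a(u, H) = 2 - 1*0 = 2 + 0 = 2)
n(O) = -10*O (n(O) = (2*(-5))*O = -10*O)
t(c, P) = (-60 + c)/(2*P) (t(c, P) = (c - 10*6)/(P + P) = (c - 60)/((2*P)) = (-60 + c)*(1/(2*P)) = (-60 + c)/(2*P))
-6 + t(0, 6)*(-1) = -6 + ((½)*(-60 + 0)/6)*(-1) = -6 + ((½)*(⅙)*(-60))*(-1) = -6 - 5*(-1) = -6 + 5 = -1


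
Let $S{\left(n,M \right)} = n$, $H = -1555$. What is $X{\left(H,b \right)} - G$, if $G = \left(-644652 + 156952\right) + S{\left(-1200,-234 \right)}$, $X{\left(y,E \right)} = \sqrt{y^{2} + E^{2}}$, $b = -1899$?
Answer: $488900 + \sqrt{6024226} \approx 4.9135 \cdot 10^{5}$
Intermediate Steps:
$X{\left(y,E \right)} = \sqrt{E^{2} + y^{2}}$
$G = -488900$ ($G = \left(-644652 + 156952\right) - 1200 = -487700 - 1200 = -488900$)
$X{\left(H,b \right)} - G = \sqrt{\left(-1899\right)^{2} + \left(-1555\right)^{2}} - -488900 = \sqrt{3606201 + 2418025} + 488900 = \sqrt{6024226} + 488900 = 488900 + \sqrt{6024226}$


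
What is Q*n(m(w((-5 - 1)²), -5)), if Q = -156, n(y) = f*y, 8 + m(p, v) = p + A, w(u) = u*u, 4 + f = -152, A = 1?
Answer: 31369104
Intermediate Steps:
f = -156 (f = -4 - 152 = -156)
w(u) = u²
m(p, v) = -7 + p (m(p, v) = -8 + (p + 1) = -8 + (1 + p) = -7 + p)
n(y) = -156*y
Q*n(m(w((-5 - 1)²), -5)) = -(-24336)*(-7 + ((-5 - 1)²)²) = -(-24336)*(-7 + ((-6)²)²) = -(-24336)*(-7 + 36²) = -(-24336)*(-7 + 1296) = -(-24336)*1289 = -156*(-201084) = 31369104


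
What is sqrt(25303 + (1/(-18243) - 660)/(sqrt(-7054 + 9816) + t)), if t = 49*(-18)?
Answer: sqrt(825284048415293 - 935668528983*sqrt(2762))/(6081*sqrt(882 - sqrt(2762))) ≈ 159.07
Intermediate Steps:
t = -882
sqrt(25303 + (1/(-18243) - 660)/(sqrt(-7054 + 9816) + t)) = sqrt(25303 + (1/(-18243) - 660)/(sqrt(-7054 + 9816) - 882)) = sqrt(25303 + (-1/18243 - 660)/(sqrt(2762) - 882)) = sqrt(25303 - 12040381/(18243*(-882 + sqrt(2762))))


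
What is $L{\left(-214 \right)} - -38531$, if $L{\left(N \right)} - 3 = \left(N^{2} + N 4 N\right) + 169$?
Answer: $267683$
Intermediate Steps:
$L{\left(N \right)} = 172 + 5 N^{2}$ ($L{\left(N \right)} = 3 + \left(\left(N^{2} + N 4 N\right) + 169\right) = 3 + \left(\left(N^{2} + 4 N N\right) + 169\right) = 3 + \left(\left(N^{2} + 4 N^{2}\right) + 169\right) = 3 + \left(5 N^{2} + 169\right) = 3 + \left(169 + 5 N^{2}\right) = 172 + 5 N^{2}$)
$L{\left(-214 \right)} - -38531 = \left(172 + 5 \left(-214\right)^{2}\right) - -38531 = \left(172 + 5 \cdot 45796\right) + 38531 = \left(172 + 228980\right) + 38531 = 229152 + 38531 = 267683$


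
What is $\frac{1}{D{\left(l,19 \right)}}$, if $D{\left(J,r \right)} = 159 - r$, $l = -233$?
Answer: $\frac{1}{140} \approx 0.0071429$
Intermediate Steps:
$\frac{1}{D{\left(l,19 \right)}} = \frac{1}{159 - 19} = \frac{1}{140}$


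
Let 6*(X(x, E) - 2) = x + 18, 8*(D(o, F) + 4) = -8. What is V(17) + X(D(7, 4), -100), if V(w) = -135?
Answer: -785/6 ≈ -130.83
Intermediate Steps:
D(o, F) = -5 (D(o, F) = -4 + (⅛)*(-8) = -4 - 1 = -5)
X(x, E) = 5 + x/6 (X(x, E) = 2 + (x + 18)/6 = 2 + (18 + x)/6 = 2 + (3 + x/6) = 5 + x/6)
V(17) + X(D(7, 4), -100) = -135 + (5 + (⅙)*(-5)) = -135 + (5 - ⅚) = -135 + 25/6 = -785/6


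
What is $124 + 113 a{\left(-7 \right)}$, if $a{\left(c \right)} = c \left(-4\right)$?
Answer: $3288$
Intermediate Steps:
$a{\left(c \right)} = - 4 c$
$124 + 113 a{\left(-7 \right)} = 124 + 113 \left(\left(-4\right) \left(-7\right)\right) = 124 + 113 \cdot 28 = 124 + 3164 = 3288$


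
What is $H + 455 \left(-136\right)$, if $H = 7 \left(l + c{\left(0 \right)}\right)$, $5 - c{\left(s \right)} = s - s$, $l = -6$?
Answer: $-61887$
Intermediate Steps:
$c{\left(s \right)} = 5$ ($c{\left(s \right)} = 5 - \left(s - s\right) = 5 - 0 = 5 + 0 = 5$)
$H = -7$ ($H = 7 \left(-6 + 5\right) = 7 \left(-1\right) = -7$)
$H + 455 \left(-136\right) = -7 + 455 \left(-136\right) = -7 - 61880 = -61887$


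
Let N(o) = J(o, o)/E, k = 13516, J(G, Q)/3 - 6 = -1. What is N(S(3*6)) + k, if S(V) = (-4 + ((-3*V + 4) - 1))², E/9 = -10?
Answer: 81095/6 ≈ 13516.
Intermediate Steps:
E = -90 (E = 9*(-10) = -90)
J(G, Q) = 15 (J(G, Q) = 18 + 3*(-1) = 18 - 3 = 15)
S(V) = (-1 - 3*V)² (S(V) = (-4 + ((4 - 3*V) - 1))² = (-4 + (3 - 3*V))² = (-1 - 3*V)²)
N(o) = -⅙ (N(o) = 15/(-90) = 15*(-1/90) = -⅙)
N(S(3*6)) + k = -⅙ + 13516 = 81095/6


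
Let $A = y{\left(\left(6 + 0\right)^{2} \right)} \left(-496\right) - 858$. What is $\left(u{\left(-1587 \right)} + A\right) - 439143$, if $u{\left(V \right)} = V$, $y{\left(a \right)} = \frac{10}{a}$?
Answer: $- \frac{3975532}{9} \approx -4.4173 \cdot 10^{5}$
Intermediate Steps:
$A = - \frac{8962}{9}$ ($A = \frac{10}{\left(6 + 0\right)^{2}} \left(-496\right) - 858 = \frac{10}{6^{2}} \left(-496\right) - 858 = \frac{10}{36} \left(-496\right) - 858 = 10 \cdot \frac{1}{36} \left(-496\right) - 858 = \frac{5}{18} \left(-496\right) - 858 = - \frac{1240}{9} - 858 = - \frac{8962}{9} \approx -995.78$)
$\left(u{\left(-1587 \right)} + A\right) - 439143 = \left(-1587 - \frac{8962}{9}\right) - 439143 = - \frac{23245}{9} - 439143 = - \frac{3975532}{9}$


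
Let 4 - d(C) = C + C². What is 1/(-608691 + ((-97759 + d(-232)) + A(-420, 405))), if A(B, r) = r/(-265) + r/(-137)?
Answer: -7261/5518668480 ≈ -1.3157e-6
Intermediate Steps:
d(C) = 4 - C - C² (d(C) = 4 - (C + C²) = 4 + (-C - C²) = 4 - C - C²)
A(B, r) = -402*r/36305 (A(B, r) = r*(-1/265) + r*(-1/137) = -r/265 - r/137 = -402*r/36305)
1/(-608691 + ((-97759 + d(-232)) + A(-420, 405))) = 1/(-608691 + ((-97759 + (4 - 1*(-232) - 1*(-232)²)) - 402/36305*405)) = 1/(-608691 + ((-97759 + (4 + 232 - 1*53824)) - 32562/7261)) = 1/(-608691 + ((-97759 + (4 + 232 - 53824)) - 32562/7261)) = 1/(-608691 + ((-97759 - 53588) - 32562/7261)) = 1/(-608691 + (-151347 - 32562/7261)) = 1/(-608691 - 1098963129/7261) = 1/(-5518668480/7261) = -7261/5518668480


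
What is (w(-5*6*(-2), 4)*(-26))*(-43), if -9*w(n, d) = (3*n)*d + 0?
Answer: -89440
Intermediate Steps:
w(n, d) = -d*n/3 (w(n, d) = -((3*n)*d + 0)/9 = -(3*d*n + 0)/9 = -d*n/3)
(w(-5*6*(-2), 4)*(-26))*(-43) = (-⅓*4*-5*6*(-2)*(-26))*(-43) = (-⅓*4*(-30*(-2))*(-26))*(-43) = (-⅓*4*60*(-26))*(-43) = -80*(-26)*(-43) = 2080*(-43) = -89440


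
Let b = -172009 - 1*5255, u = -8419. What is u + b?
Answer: -185683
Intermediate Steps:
b = -177264 (b = -172009 - 5255 = -177264)
u + b = -8419 - 177264 = -185683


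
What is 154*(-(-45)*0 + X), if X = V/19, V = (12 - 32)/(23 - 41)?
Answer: 1540/171 ≈ 9.0058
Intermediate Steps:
V = 10/9 (V = -20/(-18) = -20*(-1/18) = 10/9 ≈ 1.1111)
X = 10/171 (X = (10/9)/19 = (10/9)*(1/19) = 10/171 ≈ 0.058480)
154*(-(-45)*0 + X) = 154*(-(-45)*0 + 10/171) = 154*(-9*0 + 10/171) = 154*(0 + 10/171) = 154*(10/171) = 1540/171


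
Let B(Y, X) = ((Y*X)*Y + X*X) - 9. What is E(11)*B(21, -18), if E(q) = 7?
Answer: -53361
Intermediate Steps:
B(Y, X) = -9 + X**2 + X*Y**2 (B(Y, X) = ((X*Y)*Y + X**2) - 9 = (X*Y**2 + X**2) - 9 = (X**2 + X*Y**2) - 9 = -9 + X**2 + X*Y**2)
E(11)*B(21, -18) = 7*(-9 + (-18)**2 - 18*21**2) = 7*(-9 + 324 - 18*441) = 7*(-9 + 324 - 7938) = 7*(-7623) = -53361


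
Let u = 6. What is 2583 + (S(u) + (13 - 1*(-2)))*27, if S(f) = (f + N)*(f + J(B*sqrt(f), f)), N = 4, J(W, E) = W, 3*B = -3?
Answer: 4608 - 270*sqrt(6) ≈ 3946.6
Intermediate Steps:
B = -1 (B = (1/3)*(-3) = -1)
S(f) = (4 + f)*(f - sqrt(f)) (S(f) = (f + 4)*(f - sqrt(f)) = (4 + f)*(f - sqrt(f)))
2583 + (S(u) + (13 - 1*(-2)))*27 = 2583 + ((6**2 - 6**(3/2) - 4*sqrt(6) + 4*6) + (13 - 1*(-2)))*27 = 2583 + ((36 - 6*sqrt(6) - 4*sqrt(6) + 24) + (13 + 2))*27 = 2583 + ((36 - 6*sqrt(6) - 4*sqrt(6) + 24) + 15)*27 = 2583 + ((60 - 10*sqrt(6)) + 15)*27 = 2583 + (75 - 10*sqrt(6))*27 = 2583 + (2025 - 270*sqrt(6)) = 4608 - 270*sqrt(6)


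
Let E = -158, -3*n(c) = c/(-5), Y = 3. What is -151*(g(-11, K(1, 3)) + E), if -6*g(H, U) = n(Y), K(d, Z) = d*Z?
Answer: 715891/30 ≈ 23863.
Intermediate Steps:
n(c) = c/15 (n(c) = -c/(3*(-5)) = -c*(-1)/(3*5) = -(-1)*c/15 = c/15)
K(d, Z) = Z*d
g(H, U) = -1/30 (g(H, U) = -3/90 = -⅙*⅕ = -1/30)
-151*(g(-11, K(1, 3)) + E) = -151*(-1/30 - 158) = -151*(-4741/30) = 715891/30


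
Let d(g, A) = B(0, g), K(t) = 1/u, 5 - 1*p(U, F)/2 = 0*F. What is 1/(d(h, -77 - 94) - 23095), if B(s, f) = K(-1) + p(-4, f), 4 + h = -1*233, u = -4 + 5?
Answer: -1/23084 ≈ -4.3320e-5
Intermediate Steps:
p(U, F) = 10 (p(U, F) = 10 - 0*F = 10 - 2*0 = 10 + 0 = 10)
u = 1
h = -237 (h = -4 - 1*233 = -4 - 233 = -237)
K(t) = 1 (K(t) = 1/1 = 1)
B(s, f) = 11 (B(s, f) = 1 + 10 = 11)
d(g, A) = 11
1/(d(h, -77 - 94) - 23095) = 1/(11 - 23095) = 1/(-23084) = -1/23084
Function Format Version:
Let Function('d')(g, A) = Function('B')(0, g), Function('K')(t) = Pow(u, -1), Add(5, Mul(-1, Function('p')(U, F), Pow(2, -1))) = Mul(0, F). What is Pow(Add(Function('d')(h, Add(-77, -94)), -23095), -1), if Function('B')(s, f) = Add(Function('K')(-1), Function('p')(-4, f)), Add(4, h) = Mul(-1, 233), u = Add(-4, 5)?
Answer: Rational(-1, 23084) ≈ -4.3320e-5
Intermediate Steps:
Function('p')(U, F) = 10 (Function('p')(U, F) = Add(10, Mul(-2, Mul(0, F))) = Add(10, Mul(-2, 0)) = Add(10, 0) = 10)
u = 1
h = -237 (h = Add(-4, Mul(-1, 233)) = Add(-4, -233) = -237)
Function('K')(t) = 1 (Function('K')(t) = Pow(1, -1) = 1)
Function('B')(s, f) = 11 (Function('B')(s, f) = Add(1, 10) = 11)
Function('d')(g, A) = 11
Pow(Add(Function('d')(h, Add(-77, -94)), -23095), -1) = Pow(Add(11, -23095), -1) = Pow(-23084, -1) = Rational(-1, 23084)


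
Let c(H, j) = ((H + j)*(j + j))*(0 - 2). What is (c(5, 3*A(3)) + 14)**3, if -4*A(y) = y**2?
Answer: -2352637/64 ≈ -36760.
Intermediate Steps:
A(y) = -y**2/4
c(H, j) = -4*j*(H + j) (c(H, j) = ((H + j)*(2*j))*(-2) = (2*j*(H + j))*(-2) = -4*j*(H + j))
(c(5, 3*A(3)) + 14)**3 = (-4*3*(-1/4*3**2)*(5 + 3*(-1/4*3**2)) + 14)**3 = (-4*3*(-1/4*9)*(5 + 3*(-1/4*9)) + 14)**3 = (-4*3*(-9/4)*(5 + 3*(-9/4)) + 14)**3 = (-4*(-27/4)*(5 - 27/4) + 14)**3 = (-4*(-27/4)*(-7/4) + 14)**3 = (-189/4 + 14)**3 = (-133/4)**3 = -2352637/64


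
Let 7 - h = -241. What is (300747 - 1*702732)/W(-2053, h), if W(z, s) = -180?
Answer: 8933/4 ≈ 2233.3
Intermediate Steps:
h = 248 (h = 7 - 1*(-241) = 7 + 241 = 248)
(300747 - 1*702732)/W(-2053, h) = (300747 - 1*702732)/(-180) = (300747 - 702732)*(-1/180) = -401985*(-1/180) = 8933/4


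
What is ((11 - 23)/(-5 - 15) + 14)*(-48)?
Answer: -3504/5 ≈ -700.80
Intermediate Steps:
((11 - 23)/(-5 - 15) + 14)*(-48) = (-12/(-20) + 14)*(-48) = (-12*(-1/20) + 14)*(-48) = (⅗ + 14)*(-48) = (73/5)*(-48) = -3504/5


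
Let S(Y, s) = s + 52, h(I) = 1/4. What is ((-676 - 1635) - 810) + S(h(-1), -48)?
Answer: -3117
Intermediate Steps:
h(I) = ¼
S(Y, s) = 52 + s
((-676 - 1635) - 810) + S(h(-1), -48) = ((-676 - 1635) - 810) + (52 - 48) = (-2311 - 810) + 4 = -3121 + 4 = -3117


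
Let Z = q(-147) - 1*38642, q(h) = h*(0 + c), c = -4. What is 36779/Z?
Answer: -36779/38054 ≈ -0.96649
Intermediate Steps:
q(h) = -4*h (q(h) = h*(0 - 4) = h*(-4) = -4*h)
Z = -38054 (Z = -4*(-147) - 1*38642 = 588 - 38642 = -38054)
36779/Z = 36779/(-38054) = 36779*(-1/38054) = -36779/38054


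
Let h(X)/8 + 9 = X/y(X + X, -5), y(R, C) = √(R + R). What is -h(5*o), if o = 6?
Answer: 72 - 4*√30 ≈ 50.091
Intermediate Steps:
y(R, C) = √2*√R (y(R, C) = √(2*R) = √2*√R)
h(X) = -72 + 4*√X (h(X) = -72 + 8*(X/((√2*√(X + X)))) = -72 + 8*(X/((√2*√(2*X)))) = -72 + 8*(X/((√2*(√2*√X)))) = -72 + 8*(X/((2*√X))) = -72 + 8*(X*(1/(2*√X))) = -72 + 8*(√X/2) = -72 + 4*√X)
-h(5*o) = -(-72 + 4*√(5*6)) = -(-72 + 4*√30) = 72 - 4*√30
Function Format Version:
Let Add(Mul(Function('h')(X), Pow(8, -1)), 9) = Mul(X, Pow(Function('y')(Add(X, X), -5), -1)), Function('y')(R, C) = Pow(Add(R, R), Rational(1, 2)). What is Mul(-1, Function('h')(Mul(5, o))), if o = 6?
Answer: Add(72, Mul(-4, Pow(30, Rational(1, 2)))) ≈ 50.091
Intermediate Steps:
Function('y')(R, C) = Mul(Pow(2, Rational(1, 2)), Pow(R, Rational(1, 2))) (Function('y')(R, C) = Pow(Mul(2, R), Rational(1, 2)) = Mul(Pow(2, Rational(1, 2)), Pow(R, Rational(1, 2))))
Function('h')(X) = Add(-72, Mul(4, Pow(X, Rational(1, 2)))) (Function('h')(X) = Add(-72, Mul(8, Mul(X, Pow(Mul(Pow(2, Rational(1, 2)), Pow(Add(X, X), Rational(1, 2))), -1)))) = Add(-72, Mul(8, Mul(X, Pow(Mul(Pow(2, Rational(1, 2)), Pow(Mul(2, X), Rational(1, 2))), -1)))) = Add(-72, Mul(8, Mul(X, Pow(Mul(Pow(2, Rational(1, 2)), Mul(Pow(2, Rational(1, 2)), Pow(X, Rational(1, 2)))), -1)))) = Add(-72, Mul(8, Mul(X, Pow(Mul(2, Pow(X, Rational(1, 2))), -1)))) = Add(-72, Mul(8, Mul(X, Mul(Rational(1, 2), Pow(X, Rational(-1, 2)))))) = Add(-72, Mul(8, Mul(Rational(1, 2), Pow(X, Rational(1, 2))))) = Add(-72, Mul(4, Pow(X, Rational(1, 2)))))
Mul(-1, Function('h')(Mul(5, o))) = Mul(-1, Add(-72, Mul(4, Pow(Mul(5, 6), Rational(1, 2))))) = Mul(-1, Add(-72, Mul(4, Pow(30, Rational(1, 2))))) = Add(72, Mul(-4, Pow(30, Rational(1, 2))))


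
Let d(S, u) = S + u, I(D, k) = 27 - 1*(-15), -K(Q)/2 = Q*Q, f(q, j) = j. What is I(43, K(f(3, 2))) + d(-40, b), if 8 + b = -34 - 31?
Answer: -71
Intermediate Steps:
K(Q) = -2*Q**2 (K(Q) = -2*Q*Q = -2*Q**2)
I(D, k) = 42 (I(D, k) = 27 + 15 = 42)
b = -73 (b = -8 + (-34 - 31) = -8 - 65 = -73)
I(43, K(f(3, 2))) + d(-40, b) = 42 + (-40 - 73) = 42 - 113 = -71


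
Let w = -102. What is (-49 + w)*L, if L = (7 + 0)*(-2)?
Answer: 2114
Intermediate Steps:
L = -14 (L = 7*(-2) = -14)
(-49 + w)*L = (-49 - 102)*(-14) = -151*(-14) = 2114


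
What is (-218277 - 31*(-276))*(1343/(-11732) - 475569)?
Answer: 1170112492568571/11732 ≈ 9.9737e+10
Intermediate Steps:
(-218277 - 31*(-276))*(1343/(-11732) - 475569) = (-218277 + 8556)*(1343*(-1/11732) - 475569) = -209721*(-1343/11732 - 475569) = -209721*(-5579376851/11732) = 1170112492568571/11732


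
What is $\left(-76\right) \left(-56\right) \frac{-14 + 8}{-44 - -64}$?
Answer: $- \frac{6384}{5} \approx -1276.8$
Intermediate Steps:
$\left(-76\right) \left(-56\right) \frac{-14 + 8}{-44 - -64} = 4256 \left(- \frac{6}{-44 + 64}\right) = 4256 \left(- \frac{6}{20}\right) = 4256 \left(\left(-6\right) \frac{1}{20}\right) = 4256 \left(- \frac{3}{10}\right) = - \frac{6384}{5}$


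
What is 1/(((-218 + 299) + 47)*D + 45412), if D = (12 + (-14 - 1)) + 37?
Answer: 1/49764 ≈ 2.0095e-5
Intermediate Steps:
D = 34 (D = (12 - 15) + 37 = -3 + 37 = 34)
1/(((-218 + 299) + 47)*D + 45412) = 1/(((-218 + 299) + 47)*34 + 45412) = 1/((81 + 47)*34 + 45412) = 1/(128*34 + 45412) = 1/(4352 + 45412) = 1/49764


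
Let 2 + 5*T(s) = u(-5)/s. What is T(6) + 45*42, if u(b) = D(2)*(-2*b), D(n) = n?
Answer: 28354/15 ≈ 1890.3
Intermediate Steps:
u(b) = -4*b (u(b) = 2*(-2*b) = -4*b)
T(s) = -2/5 + 4/s (T(s) = -2/5 + ((-4*(-5))/s)/5 = -2/5 + (20/s)/5 = -2/5 + 4/s)
T(6) + 45*42 = (-2/5 + 4/6) + 45*42 = (-2/5 + 4*(1/6)) + 1890 = (-2/5 + 2/3) + 1890 = 4/15 + 1890 = 28354/15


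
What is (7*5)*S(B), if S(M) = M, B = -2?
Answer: -70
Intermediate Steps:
(7*5)*S(B) = (7*5)*(-2) = 35*(-2) = -70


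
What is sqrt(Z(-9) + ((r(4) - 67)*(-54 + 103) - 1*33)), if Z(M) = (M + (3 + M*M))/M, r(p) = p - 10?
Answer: I*sqrt(32565)/3 ≈ 60.153*I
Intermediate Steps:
r(p) = -10 + p
Z(M) = (3 + M + M**2)/M (Z(M) = (M + (3 + M**2))/M = (3 + M + M**2)/M)
sqrt(Z(-9) + ((r(4) - 67)*(-54 + 103) - 1*33)) = sqrt((1 - 9 + 3/(-9)) + (((-10 + 4) - 67)*(-54 + 103) - 1*33)) = sqrt((1 - 9 + 3*(-1/9)) + ((-6 - 67)*49 - 33)) = sqrt((1 - 9 - 1/3) + (-73*49 - 33)) = sqrt(-25/3 + (-3577 - 33)) = sqrt(-25/3 - 3610) = sqrt(-10855/3) = I*sqrt(32565)/3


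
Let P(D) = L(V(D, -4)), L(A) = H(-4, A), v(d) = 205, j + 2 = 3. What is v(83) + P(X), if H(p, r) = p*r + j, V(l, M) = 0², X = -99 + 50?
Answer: 206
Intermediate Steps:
j = 1 (j = -2 + 3 = 1)
X = -49
V(l, M) = 0
H(p, r) = 1 + p*r (H(p, r) = p*r + 1 = 1 + p*r)
L(A) = 1 - 4*A
P(D) = 1 (P(D) = 1 - 4*0 = 1 + 0 = 1)
v(83) + P(X) = 205 + 1 = 206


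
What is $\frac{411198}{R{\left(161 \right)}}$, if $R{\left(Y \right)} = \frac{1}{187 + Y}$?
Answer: $143096904$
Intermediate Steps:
$\frac{411198}{R{\left(161 \right)}} = \frac{411198}{\frac{1}{187 + 161}} = \frac{411198}{\frac{1}{348}} = 411198 \frac{1}{\frac{1}{348}} = 411198 \cdot 348 = 143096904$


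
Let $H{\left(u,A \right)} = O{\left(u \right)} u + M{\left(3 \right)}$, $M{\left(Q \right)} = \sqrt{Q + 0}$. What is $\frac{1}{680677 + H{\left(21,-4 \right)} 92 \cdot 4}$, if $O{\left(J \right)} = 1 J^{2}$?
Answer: $\frac{4088725}{16717671719353} - \frac{368 \sqrt{3}}{16717671719353} \approx 2.4454 \cdot 10^{-7}$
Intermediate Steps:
$M{\left(Q \right)} = \sqrt{Q}$
$O{\left(J \right)} = J^{2}$
$H{\left(u,A \right)} = \sqrt{3} + u^{3}$ ($H{\left(u,A \right)} = u^{2} u + \sqrt{3} = u^{3} + \sqrt{3} = \sqrt{3} + u^{3}$)
$\frac{1}{680677 + H{\left(21,-4 \right)} 92 \cdot 4} = \frac{1}{680677 + \left(\sqrt{3} + 21^{3}\right) 92 \cdot 4} = \frac{1}{680677 + \left(\sqrt{3} + 9261\right) 368} = \frac{1}{680677 + \left(9261 + \sqrt{3}\right) 368} = \frac{1}{680677 + \left(3408048 + 368 \sqrt{3}\right)} = \frac{1}{4088725 + 368 \sqrt{3}}$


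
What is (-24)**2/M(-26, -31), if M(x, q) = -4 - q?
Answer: 64/3 ≈ 21.333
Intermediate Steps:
(-24)**2/M(-26, -31) = (-24)**2/(-4 - 1*(-31)) = 576/(-4 + 31) = 576/27 = 576*(1/27) = 64/3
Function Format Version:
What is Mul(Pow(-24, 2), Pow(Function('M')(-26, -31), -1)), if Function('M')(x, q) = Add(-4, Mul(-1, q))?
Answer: Rational(64, 3) ≈ 21.333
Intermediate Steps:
Mul(Pow(-24, 2), Pow(Function('M')(-26, -31), -1)) = Mul(Pow(-24, 2), Pow(Add(-4, Mul(-1, -31)), -1)) = Mul(576, Pow(Add(-4, 31), -1)) = Mul(576, Pow(27, -1)) = Mul(576, Rational(1, 27)) = Rational(64, 3)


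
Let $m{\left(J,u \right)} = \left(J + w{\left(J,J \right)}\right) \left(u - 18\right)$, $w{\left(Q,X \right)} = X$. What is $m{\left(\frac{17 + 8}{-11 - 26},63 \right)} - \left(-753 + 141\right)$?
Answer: $\frac{20394}{37} \approx 551.19$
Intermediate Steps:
$m{\left(J,u \right)} = 2 J \left(-18 + u\right)$ ($m{\left(J,u \right)} = \left(J + J\right) \left(u - 18\right) = 2 J \left(-18 + u\right)$)
$m{\left(\frac{17 + 8}{-11 - 26},63 \right)} - \left(-753 + 141\right) = 2 \frac{17 + 8}{-11 - 26} \left(-18 + 63\right) - \left(-753 + 141\right) = 2 \frac{25}{-37} \cdot 45 - -612 = 2 \cdot 25 \left(- \frac{1}{37}\right) 45 + 612 = 2 \left(- \frac{25}{37}\right) 45 + 612 = - \frac{2250}{37} + 612 = \frac{20394}{37}$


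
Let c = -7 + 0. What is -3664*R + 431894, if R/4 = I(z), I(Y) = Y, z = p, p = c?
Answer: 534486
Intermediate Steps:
c = -7
p = -7
z = -7
R = -28 (R = 4*(-7) = -28)
-3664*R + 431894 = -3664*(-28) + 431894 = 102592 + 431894 = 534486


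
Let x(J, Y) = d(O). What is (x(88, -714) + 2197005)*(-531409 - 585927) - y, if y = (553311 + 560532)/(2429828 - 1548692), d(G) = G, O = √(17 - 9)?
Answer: -721002096612031441/293712 - 2234672*√2 ≈ -2.4548e+12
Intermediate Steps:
O = 2*√2 (O = √8 = 2*√2 ≈ 2.8284)
x(J, Y) = 2*√2
y = 371281/293712 (y = 1113843/881136 = 1113843*(1/881136) = 371281/293712 ≈ 1.2641)
(x(88, -714) + 2197005)*(-531409 - 585927) - y = (2*√2 + 2197005)*(-531409 - 585927) - 1*371281/293712 = (2197005 + 2*√2)*(-1117336) - 371281/293712 = (-2454792778680 - 2234672*√2) - 371281/293712 = -721002096612031441/293712 - 2234672*√2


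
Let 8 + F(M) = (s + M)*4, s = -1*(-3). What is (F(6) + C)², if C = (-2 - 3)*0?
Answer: 784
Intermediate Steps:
s = 3
F(M) = 4 + 4*M (F(M) = -8 + (3 + M)*4 = -8 + (12 + 4*M) = 4 + 4*M)
C = 0 (C = -5*0 = 0)
(F(6) + C)² = ((4 + 4*6) + 0)² = ((4 + 24) + 0)² = (28 + 0)² = 28² = 784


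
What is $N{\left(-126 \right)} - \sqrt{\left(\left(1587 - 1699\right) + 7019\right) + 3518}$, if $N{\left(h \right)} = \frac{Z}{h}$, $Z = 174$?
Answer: $- \frac{29}{21} - 5 \sqrt{417} \approx -103.48$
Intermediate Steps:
$N{\left(h \right)} = \frac{174}{h}$
$N{\left(-126 \right)} - \sqrt{\left(\left(1587 - 1699\right) + 7019\right) + 3518} = \frac{174}{-126} - \sqrt{\left(\left(1587 - 1699\right) + 7019\right) + 3518} = 174 \left(- \frac{1}{126}\right) - \sqrt{\left(-112 + 7019\right) + 3518} = - \frac{29}{21} - \sqrt{6907 + 3518} = - \frac{29}{21} - \sqrt{10425} = - \frac{29}{21} - 5 \sqrt{417}$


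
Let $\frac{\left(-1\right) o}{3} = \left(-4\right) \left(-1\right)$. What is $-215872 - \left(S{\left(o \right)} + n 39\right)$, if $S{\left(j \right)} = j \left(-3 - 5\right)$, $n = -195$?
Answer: $-208363$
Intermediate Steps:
$o = -12$ ($o = - 3 \left(\left(-4\right) \left(-1\right)\right) = \left(-3\right) 4 = -12$)
$S{\left(j \right)} = - 8 j$ ($S{\left(j \right)} = j \left(-8\right) = - 8 j$)
$-215872 - \left(S{\left(o \right)} + n 39\right) = -215872 - \left(\left(-8\right) \left(-12\right) - 7605\right) = -215872 - \left(96 - 7605\right) = -215872 - -7509 = -215872 + 7509 = -208363$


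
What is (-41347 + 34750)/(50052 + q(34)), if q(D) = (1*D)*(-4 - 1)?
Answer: -6597/49882 ≈ -0.13225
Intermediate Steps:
q(D) = -5*D (q(D) = D*(-5) = -5*D)
(-41347 + 34750)/(50052 + q(34)) = (-41347 + 34750)/(50052 - 5*34) = -6597/(50052 - 170) = -6597/49882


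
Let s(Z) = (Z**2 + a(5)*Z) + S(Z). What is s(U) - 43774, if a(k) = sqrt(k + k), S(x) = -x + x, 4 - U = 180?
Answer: -12798 - 176*sqrt(10) ≈ -13355.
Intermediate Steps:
U = -176 (U = 4 - 1*180 = 4 - 180 = -176)
S(x) = 0
a(k) = sqrt(2)*sqrt(k) (a(k) = sqrt(2*k) = sqrt(2)*sqrt(k))
s(Z) = Z**2 + Z*sqrt(10) (s(Z) = (Z**2 + (sqrt(2)*sqrt(5))*Z) + 0 = (Z**2 + sqrt(10)*Z) + 0 = (Z**2 + Z*sqrt(10)) + 0 = Z**2 + Z*sqrt(10))
s(U) - 43774 = -176*(-176 + sqrt(10)) - 43774 = (30976 - 176*sqrt(10)) - 43774 = -12798 - 176*sqrt(10)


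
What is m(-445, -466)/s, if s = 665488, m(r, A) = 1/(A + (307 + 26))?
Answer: -1/88509904 ≈ -1.1298e-8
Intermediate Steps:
m(r, A) = 1/(333 + A) (m(r, A) = 1/(A + 333) = 1/(333 + A))
m(-445, -466)/s = 1/((333 - 466)*665488) = (1/665488)/(-133) = -1/133*1/665488 = -1/88509904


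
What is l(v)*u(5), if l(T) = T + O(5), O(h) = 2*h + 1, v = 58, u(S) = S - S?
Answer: 0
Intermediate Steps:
u(S) = 0
O(h) = 1 + 2*h
l(T) = 11 + T (l(T) = T + (1 + 2*5) = T + (1 + 10) = T + 11 = 11 + T)
l(v)*u(5) = (11 + 58)*0 = 69*0 = 0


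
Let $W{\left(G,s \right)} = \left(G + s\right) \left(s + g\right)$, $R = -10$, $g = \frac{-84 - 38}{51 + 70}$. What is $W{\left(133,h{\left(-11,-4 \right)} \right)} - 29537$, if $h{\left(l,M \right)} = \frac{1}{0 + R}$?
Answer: $- \frac{359179889}{12100} \approx -29684.0$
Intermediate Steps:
$g = - \frac{122}{121} \approx -1.0083$
$h{\left(l,M \right)} = - \frac{1}{10}$ ($h{\left(l,M \right)} = \frac{1}{0 - 10} = \frac{1}{-10} = - \frac{1}{10}$)
$W{\left(G,s \right)} = \left(- \frac{122}{121} + s\right) \left(G + s\right)$ ($W{\left(G,s \right)} = \left(G + s\right) \left(s - \frac{122}{121}\right) = \left(G + s\right) \left(- \frac{122}{121} + s\right) = \left(- \frac{122}{121} + s\right) \left(G + s\right)$)
$W{\left(133,h{\left(-11,-4 \right)} \right)} - 29537 = \left(\left(- \frac{1}{10}\right)^{2} - \frac{16226}{121} - - \frac{61}{605} + 133 \left(- \frac{1}{10}\right)\right) - 29537 = \left(\frac{1}{100} - \frac{16226}{121} + \frac{61}{605} - \frac{133}{10}\right) - 29537 = - \frac{1782189}{12100} - 29537 = - \frac{359179889}{12100}$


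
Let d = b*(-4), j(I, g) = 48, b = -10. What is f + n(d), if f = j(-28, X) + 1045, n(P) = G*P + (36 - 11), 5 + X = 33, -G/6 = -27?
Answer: 7598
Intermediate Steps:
G = 162 (G = -6*(-27) = 162)
X = 28 (X = -5 + 33 = 28)
d = 40 (d = -10*(-4) = 40)
n(P) = 25 + 162*P (n(P) = 162*P + (36 - 11) = 162*P + 25 = 25 + 162*P)
f = 1093 (f = 48 + 1045 = 1093)
f + n(d) = 1093 + (25 + 162*40) = 1093 + (25 + 6480) = 1093 + 6505 = 7598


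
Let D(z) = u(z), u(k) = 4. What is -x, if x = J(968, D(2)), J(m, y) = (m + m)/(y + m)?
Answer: -484/243 ≈ -1.9918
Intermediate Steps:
D(z) = 4
J(m, y) = 2*m/(m + y) (J(m, y) = (2*m)/(m + y) = 2*m/(m + y))
x = 484/243 (x = 2*968/(968 + 4) = 2*968/972 = 2*968*(1/972) = 484/243 ≈ 1.9918)
-x = -1*484/243 = -484/243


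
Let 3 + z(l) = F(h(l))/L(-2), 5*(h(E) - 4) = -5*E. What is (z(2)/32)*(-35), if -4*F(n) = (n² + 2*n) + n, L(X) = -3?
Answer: 455/192 ≈ 2.3698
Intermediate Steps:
h(E) = 4 - E (h(E) = 4 + (-5*E)/5 = 4 - E)
F(n) = -3*n/4 - n²/4 (F(n) = -((n² + 2*n) + n)/4 = -(n² + 3*n)/4 = -3*n/4 - n²/4)
z(l) = -3 + (4 - l)*(7 - l)/12 (z(l) = -3 - (4 - l)*(3 + (4 - l))/4/(-3) = -3 - (4 - l)*(7 - l)/4*(-⅓) = -3 + (4 - l)*(7 - l)/12)
(z(2)/32)*(-35) = ((-3 + (-7 + 2)*(-4 + 2)/12)/32)*(-35) = ((-3 + (1/12)*(-5)*(-2))/32)*(-35) = ((-3 + ⅚)/32)*(-35) = ((1/32)*(-13/6))*(-35) = -13/192*(-35) = 455/192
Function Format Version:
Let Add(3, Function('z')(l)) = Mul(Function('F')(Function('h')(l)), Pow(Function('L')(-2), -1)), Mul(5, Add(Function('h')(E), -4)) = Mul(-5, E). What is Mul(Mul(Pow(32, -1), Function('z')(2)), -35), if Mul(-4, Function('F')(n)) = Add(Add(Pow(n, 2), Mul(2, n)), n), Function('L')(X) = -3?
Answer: Rational(455, 192) ≈ 2.3698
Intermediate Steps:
Function('h')(E) = Add(4, Mul(-1, E)) (Function('h')(E) = Add(4, Mul(Rational(1, 5), Mul(-5, E))) = Add(4, Mul(-1, E)))
Function('F')(n) = Add(Mul(Rational(-3, 4), n), Mul(Rational(-1, 4), Pow(n, 2))) (Function('F')(n) = Mul(Rational(-1, 4), Add(Add(Pow(n, 2), Mul(2, n)), n)) = Mul(Rational(-1, 4), Add(Pow(n, 2), Mul(3, n))) = Add(Mul(Rational(-3, 4), n), Mul(Rational(-1, 4), Pow(n, 2))))
Function('z')(l) = Add(-3, Mul(Rational(1, 12), Add(4, Mul(-1, l)), Add(7, Mul(-1, l)))) (Function('z')(l) = Add(-3, Mul(Mul(Rational(-1, 4), Add(4, Mul(-1, l)), Add(3, Add(4, Mul(-1, l)))), Pow(-3, -1))) = Add(-3, Mul(Mul(Rational(-1, 4), Add(4, Mul(-1, l)), Add(7, Mul(-1, l))), Rational(-1, 3))) = Add(-3, Mul(Rational(1, 12), Add(4, Mul(-1, l)), Add(7, Mul(-1, l)))))
Mul(Mul(Pow(32, -1), Function('z')(2)), -35) = Mul(Mul(Pow(32, -1), Add(-3, Mul(Rational(1, 12), Add(-7, 2), Add(-4, 2)))), -35) = Mul(Mul(Rational(1, 32), Add(-3, Mul(Rational(1, 12), -5, -2))), -35) = Mul(Mul(Rational(1, 32), Add(-3, Rational(5, 6))), -35) = Mul(Mul(Rational(1, 32), Rational(-13, 6)), -35) = Mul(Rational(-13, 192), -35) = Rational(455, 192)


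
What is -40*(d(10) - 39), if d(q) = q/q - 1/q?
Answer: 1524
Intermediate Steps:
d(q) = 1 - 1/q
-40*(d(10) - 39) = -40*((-1 + 10)/10 - 39) = -40*((1/10)*9 - 39) = -40*(9/10 - 39) = -40*(-381/10) = 1524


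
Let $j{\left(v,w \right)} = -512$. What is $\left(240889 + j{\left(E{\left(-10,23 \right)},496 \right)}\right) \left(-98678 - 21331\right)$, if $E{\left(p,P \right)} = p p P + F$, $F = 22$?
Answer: $-28847403393$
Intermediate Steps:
$E{\left(p,P \right)} = 22 + P p^{2}$ ($E{\left(p,P \right)} = p p P + 22 = p^{2} P + 22 = P p^{2} + 22 = 22 + P p^{2}$)
$\left(240889 + j{\left(E{\left(-10,23 \right)},496 \right)}\right) \left(-98678 - 21331\right) = \left(240889 - 512\right) \left(-98678 - 21331\right) = 240377 \left(-120009\right) = -28847403393$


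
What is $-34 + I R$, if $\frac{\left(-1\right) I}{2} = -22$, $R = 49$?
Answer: $2122$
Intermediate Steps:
$I = 44$ ($I = \left(-2\right) \left(-22\right) = 44$)
$-34 + I R = -34 + 44 \cdot 49 = -34 + 2156 = 2122$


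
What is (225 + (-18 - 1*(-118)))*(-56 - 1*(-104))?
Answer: 15600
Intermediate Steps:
(225 + (-18 - 1*(-118)))*(-56 - 1*(-104)) = (225 + (-18 + 118))*(-56 + 104) = (225 + 100)*48 = 325*48 = 15600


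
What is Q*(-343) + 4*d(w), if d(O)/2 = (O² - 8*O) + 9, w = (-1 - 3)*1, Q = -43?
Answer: 15205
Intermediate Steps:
w = -4 (w = -4*1 = -4)
d(O) = 18 - 16*O + 2*O² (d(O) = 2*((O² - 8*O) + 9) = 2*(9 + O² - 8*O) = 18 - 16*O + 2*O²)
Q*(-343) + 4*d(w) = -43*(-343) + 4*(18 - 16*(-4) + 2*(-4)²) = 14749 + 4*(18 + 64 + 2*16) = 14749 + 4*(18 + 64 + 32) = 14749 + 4*114 = 14749 + 456 = 15205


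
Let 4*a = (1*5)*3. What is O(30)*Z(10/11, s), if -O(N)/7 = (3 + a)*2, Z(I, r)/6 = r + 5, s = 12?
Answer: -9639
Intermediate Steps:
a = 15/4 (a = ((1*5)*3)/4 = (5*3)/4 = (¼)*15 = 15/4 ≈ 3.7500)
Z(I, r) = 30 + 6*r (Z(I, r) = 6*(r + 5) = 6*(5 + r) = 30 + 6*r)
O(N) = -189/2 (O(N) = -7*(3 + 15/4)*2 = -189*2/4 = -7*27/2 = -189/2)
O(30)*Z(10/11, s) = -189*(30 + 6*12)/2 = -189*(30 + 72)/2 = -189/2*102 = -9639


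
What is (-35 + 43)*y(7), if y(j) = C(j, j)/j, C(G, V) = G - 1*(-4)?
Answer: 88/7 ≈ 12.571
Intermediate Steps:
C(G, V) = 4 + G (C(G, V) = G + 4 = 4 + G)
y(j) = (4 + j)/j
(-35 + 43)*y(7) = (-35 + 43)*((4 + 7)/7) = 8*((1/7)*11) = 8*(11/7) = 88/7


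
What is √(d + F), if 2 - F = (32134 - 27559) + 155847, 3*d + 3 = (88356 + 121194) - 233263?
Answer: 4*I*√94683/3 ≈ 410.27*I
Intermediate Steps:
d = -23716/3 (d = -1 + ((88356 + 121194) - 233263)/3 = -1 + (209550 - 233263)/3 = -1 + (⅓)*(-23713) = -1 - 23713/3 = -23716/3 ≈ -7905.3)
F = -160420 (F = 2 - ((32134 - 27559) + 155847) = 2 - (4575 + 155847) = 2 - 1*160422 = 2 - 160422 = -160420)
√(d + F) = √(-23716/3 - 160420) = √(-504976/3) = 4*I*√94683/3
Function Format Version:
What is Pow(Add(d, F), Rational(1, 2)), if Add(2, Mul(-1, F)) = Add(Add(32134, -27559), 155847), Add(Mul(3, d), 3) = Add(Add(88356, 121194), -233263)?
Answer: Mul(Rational(4, 3), I, Pow(94683, Rational(1, 2))) ≈ Mul(410.27, I)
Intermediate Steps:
d = Rational(-23716, 3) (d = Add(-1, Mul(Rational(1, 3), Add(Add(88356, 121194), -233263))) = Add(-1, Mul(Rational(1, 3), Add(209550, -233263))) = Add(-1, Mul(Rational(1, 3), -23713)) = Add(-1, Rational(-23713, 3)) = Rational(-23716, 3) ≈ -7905.3)
F = -160420 (F = Add(2, Mul(-1, Add(Add(32134, -27559), 155847))) = Add(2, Mul(-1, Add(4575, 155847))) = Add(2, Mul(-1, 160422)) = Add(2, -160422) = -160420)
Pow(Add(d, F), Rational(1, 2)) = Pow(Add(Rational(-23716, 3), -160420), Rational(1, 2)) = Pow(Rational(-504976, 3), Rational(1, 2)) = Mul(Rational(4, 3), I, Pow(94683, Rational(1, 2)))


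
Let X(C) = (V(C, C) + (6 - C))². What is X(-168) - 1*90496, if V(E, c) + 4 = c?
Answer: -90492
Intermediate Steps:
V(E, c) = -4 + c
X(C) = 4 (X(C) = ((-4 + C) + (6 - C))² = 2² = 4)
X(-168) - 1*90496 = 4 - 1*90496 = 4 - 90496 = -90492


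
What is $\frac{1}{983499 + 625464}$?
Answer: $\frac{1}{1608963} \approx 6.2152 \cdot 10^{-7}$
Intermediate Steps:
$\frac{1}{983499 + 625464} = \frac{1}{1608963}$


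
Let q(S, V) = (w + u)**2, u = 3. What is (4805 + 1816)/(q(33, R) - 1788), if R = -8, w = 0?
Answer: -2207/593 ≈ -3.7218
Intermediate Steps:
q(S, V) = 9 (q(S, V) = (0 + 3)**2 = 3**2 = 9)
(4805 + 1816)/(q(33, R) - 1788) = (4805 + 1816)/(9 - 1788) = 6621/(-1779) = 6621*(-1/1779) = -2207/593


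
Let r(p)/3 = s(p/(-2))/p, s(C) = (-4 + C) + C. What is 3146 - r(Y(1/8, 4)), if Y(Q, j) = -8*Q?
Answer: 3137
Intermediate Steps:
s(C) = -4 + 2*C
r(p) = 3*(-4 - p)/p (r(p) = 3*((-4 + 2*(p/(-2)))/p) = 3*((-4 + 2*(p*(-1/2)))/p) = 3*((-4 + 2*(-p/2))/p) = 3*((-4 - p)/p) = 3*(-4 - p)/p)
3146 - r(Y(1/8, 4)) = 3146 - (-3 - 12*(-1/1)) = 3146 - (-3 - 12/((-8*1/8))) = 3146 - (-3 - 12/(-1)) = 3146 - (-3 - 12*(-1)) = 3146 - (-3 + 12) = 3146 - 1*9 = 3146 - 9 = 3137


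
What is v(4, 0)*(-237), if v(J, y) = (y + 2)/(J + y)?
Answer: -237/2 ≈ -118.50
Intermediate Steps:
v(J, y) = (2 + y)/(J + y)
v(4, 0)*(-237) = ((2 + 0)/(4 + 0))*(-237) = (2/4)*(-237) = ((1/4)*2)*(-237) = (1/2)*(-237) = -237/2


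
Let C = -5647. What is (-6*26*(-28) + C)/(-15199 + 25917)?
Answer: -1279/10718 ≈ -0.11933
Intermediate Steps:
(-6*26*(-28) + C)/(-15199 + 25917) = (-6*26*(-28) - 5647)/(-15199 + 25917) = (-156*(-28) - 5647)/10718 = (4368 - 5647)*(1/10718) = -1279*1/10718 = -1279/10718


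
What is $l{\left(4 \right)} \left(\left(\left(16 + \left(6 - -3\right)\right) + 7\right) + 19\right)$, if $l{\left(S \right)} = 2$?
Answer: $102$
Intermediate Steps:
$l{\left(4 \right)} \left(\left(\left(16 + \left(6 - -3\right)\right) + 7\right) + 19\right) = 2 \left(\left(\left(16 + \left(6 - -3\right)\right) + 7\right) + 19\right) = 2 \left(\left(\left(16 + \left(6 + 3\right)\right) + 7\right) + 19\right) = 2 \left(\left(\left(16 + 9\right) + 7\right) + 19\right) = 2 \left(\left(25 + 7\right) + 19\right) = 2 \left(32 + 19\right) = 2 \cdot 51 = 102$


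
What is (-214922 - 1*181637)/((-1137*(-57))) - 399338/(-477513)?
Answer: -6054865975/1146190371 ≈ -5.2826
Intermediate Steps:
(-214922 - 1*181637)/((-1137*(-57))) - 399338/(-477513) = (-214922 - 181637)/64809 - 399338*(-1/477513) = -396559*1/64809 + 399338/477513 = -396559/64809 + 399338/477513 = -6054865975/1146190371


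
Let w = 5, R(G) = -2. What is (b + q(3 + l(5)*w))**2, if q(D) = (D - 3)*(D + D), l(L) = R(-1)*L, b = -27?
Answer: 21836929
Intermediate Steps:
l(L) = -2*L
q(D) = 2*D*(-3 + D) (q(D) = (-3 + D)*(2*D) = 2*D*(-3 + D))
(b + q(3 + l(5)*w))**2 = (-27 + 2*(3 - 2*5*5)*(-3 + (3 - 2*5*5)))**2 = (-27 + 2*(3 - 10*5)*(-3 + (3 - 10*5)))**2 = (-27 + 2*(3 - 50)*(-3 + (3 - 50)))**2 = (-27 + 2*(-47)*(-3 - 47))**2 = (-27 + 2*(-47)*(-50))**2 = (-27 + 4700)**2 = 4673**2 = 21836929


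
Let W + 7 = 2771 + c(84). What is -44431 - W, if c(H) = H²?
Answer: -54251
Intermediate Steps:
W = 9820 (W = -7 + (2771 + 84²) = -7 + (2771 + 7056) = -7 + 9827 = 9820)
-44431 - W = -44431 - 1*9820 = -44431 - 9820 = -54251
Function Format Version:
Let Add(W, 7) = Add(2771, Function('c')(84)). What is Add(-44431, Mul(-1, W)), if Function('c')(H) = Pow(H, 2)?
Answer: -54251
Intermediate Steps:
W = 9820 (W = Add(-7, Add(2771, Pow(84, 2))) = Add(-7, Add(2771, 7056)) = Add(-7, 9827) = 9820)
Add(-44431, Mul(-1, W)) = Add(-44431, Mul(-1, 9820)) = Add(-44431, -9820) = -54251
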